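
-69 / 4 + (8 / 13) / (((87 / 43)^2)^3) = -388760418687505 / 22548562452468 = -17.24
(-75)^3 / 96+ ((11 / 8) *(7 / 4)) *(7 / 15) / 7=-1054649 / 240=-4394.37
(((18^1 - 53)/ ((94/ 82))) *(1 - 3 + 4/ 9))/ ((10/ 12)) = 8036/ 141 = 56.99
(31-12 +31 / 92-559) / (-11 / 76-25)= 943331 / 43953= 21.46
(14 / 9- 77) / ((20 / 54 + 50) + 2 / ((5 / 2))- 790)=10185 / 99742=0.10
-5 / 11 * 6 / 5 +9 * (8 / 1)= 786 / 11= 71.45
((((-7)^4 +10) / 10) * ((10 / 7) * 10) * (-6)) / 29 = -144660 / 203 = -712.61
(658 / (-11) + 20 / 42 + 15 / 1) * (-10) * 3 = 102430 / 77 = 1330.26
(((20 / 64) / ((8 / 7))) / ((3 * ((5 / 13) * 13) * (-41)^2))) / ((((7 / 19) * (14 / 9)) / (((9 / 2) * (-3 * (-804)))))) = 0.21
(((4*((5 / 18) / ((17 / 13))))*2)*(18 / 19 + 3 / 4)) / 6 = 2795 / 5814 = 0.48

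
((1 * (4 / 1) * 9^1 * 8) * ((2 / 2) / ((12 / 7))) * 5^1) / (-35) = -24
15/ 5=3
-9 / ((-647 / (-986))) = -8874 / 647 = -13.72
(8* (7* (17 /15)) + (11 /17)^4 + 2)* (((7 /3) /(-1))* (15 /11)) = -208.86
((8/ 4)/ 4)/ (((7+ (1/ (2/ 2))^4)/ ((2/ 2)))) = 1/ 16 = 0.06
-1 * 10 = -10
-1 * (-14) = 14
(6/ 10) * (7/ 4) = 21/ 20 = 1.05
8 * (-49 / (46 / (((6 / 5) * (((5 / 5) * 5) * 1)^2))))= -255.65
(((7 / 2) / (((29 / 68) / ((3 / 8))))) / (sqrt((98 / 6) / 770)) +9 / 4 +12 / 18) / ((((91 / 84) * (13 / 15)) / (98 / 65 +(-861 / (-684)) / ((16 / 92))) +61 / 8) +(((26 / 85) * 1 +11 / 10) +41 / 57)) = 58609755050 / 198084945637 +256208357790 * sqrt(2310) / 5744463423473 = 2.44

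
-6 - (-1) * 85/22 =-47/22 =-2.14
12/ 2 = 6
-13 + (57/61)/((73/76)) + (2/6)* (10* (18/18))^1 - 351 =-4805150/13359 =-359.69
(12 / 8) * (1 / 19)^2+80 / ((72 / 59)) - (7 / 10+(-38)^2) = -22404134 / 16245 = -1379.14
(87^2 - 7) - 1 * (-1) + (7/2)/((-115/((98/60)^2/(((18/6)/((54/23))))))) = 2000396693/264500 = 7562.94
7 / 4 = 1.75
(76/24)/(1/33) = 209/2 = 104.50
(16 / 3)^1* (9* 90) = 4320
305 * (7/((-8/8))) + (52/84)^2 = -941366/441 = -2134.62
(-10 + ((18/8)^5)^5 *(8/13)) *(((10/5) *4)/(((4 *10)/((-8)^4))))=717897969395979102577609/2233382993920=321439704408.22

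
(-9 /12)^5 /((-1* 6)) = 81 /2048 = 0.04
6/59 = 0.10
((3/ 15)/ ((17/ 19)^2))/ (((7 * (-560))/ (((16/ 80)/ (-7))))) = 361/ 198254000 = 0.00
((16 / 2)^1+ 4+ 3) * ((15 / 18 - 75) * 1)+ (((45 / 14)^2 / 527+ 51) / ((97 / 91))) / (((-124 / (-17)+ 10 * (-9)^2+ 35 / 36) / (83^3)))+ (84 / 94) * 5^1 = 32042056663560137 / 990844334074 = 32338.13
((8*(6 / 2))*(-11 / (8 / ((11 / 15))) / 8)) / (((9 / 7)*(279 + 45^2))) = -847 / 829440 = -0.00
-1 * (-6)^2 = -36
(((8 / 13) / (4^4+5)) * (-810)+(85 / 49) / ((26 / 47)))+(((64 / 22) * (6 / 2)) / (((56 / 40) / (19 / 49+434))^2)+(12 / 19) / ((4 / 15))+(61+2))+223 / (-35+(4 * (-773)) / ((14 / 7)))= 2239015142470463795 / 2664679966494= 840256.68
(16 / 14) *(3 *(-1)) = -24 / 7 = -3.43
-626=-626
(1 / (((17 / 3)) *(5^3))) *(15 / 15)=3 / 2125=0.00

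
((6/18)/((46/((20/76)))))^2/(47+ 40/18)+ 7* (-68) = -161077004343/338397068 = -476.00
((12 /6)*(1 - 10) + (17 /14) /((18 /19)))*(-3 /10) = 4213 /840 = 5.02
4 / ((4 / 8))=8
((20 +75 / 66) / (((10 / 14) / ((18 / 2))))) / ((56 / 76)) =15903 / 44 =361.43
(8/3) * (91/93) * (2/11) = 1456/3069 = 0.47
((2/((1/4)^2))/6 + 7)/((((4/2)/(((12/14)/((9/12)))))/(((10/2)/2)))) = 370/21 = 17.62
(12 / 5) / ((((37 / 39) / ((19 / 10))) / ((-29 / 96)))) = -21489 / 14800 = -1.45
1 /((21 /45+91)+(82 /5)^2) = 75 /27032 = 0.00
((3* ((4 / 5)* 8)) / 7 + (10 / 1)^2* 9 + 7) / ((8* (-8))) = -31841 / 2240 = -14.21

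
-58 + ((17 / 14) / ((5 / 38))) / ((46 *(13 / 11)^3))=-204725947 / 3537170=-57.88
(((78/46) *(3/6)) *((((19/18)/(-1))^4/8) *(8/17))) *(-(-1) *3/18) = 1694173/164182464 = 0.01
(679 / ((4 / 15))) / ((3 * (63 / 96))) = 3880 / 3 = 1293.33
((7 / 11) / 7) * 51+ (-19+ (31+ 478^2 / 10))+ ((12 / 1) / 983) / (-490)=60573711293 / 2649185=22865.04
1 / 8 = 0.12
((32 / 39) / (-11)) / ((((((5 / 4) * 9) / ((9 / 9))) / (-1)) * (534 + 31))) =128 / 10907325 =0.00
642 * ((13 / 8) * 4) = 4173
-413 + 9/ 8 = -3295/ 8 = -411.88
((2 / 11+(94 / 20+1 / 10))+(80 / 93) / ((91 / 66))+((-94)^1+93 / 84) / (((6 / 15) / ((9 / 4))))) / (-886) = 2566470297 / 4398954560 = 0.58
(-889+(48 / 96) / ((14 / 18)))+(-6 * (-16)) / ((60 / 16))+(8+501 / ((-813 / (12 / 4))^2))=-4394160283 / 5140870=-854.75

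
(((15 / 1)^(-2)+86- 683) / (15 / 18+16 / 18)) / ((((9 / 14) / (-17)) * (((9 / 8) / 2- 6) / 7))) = -7161081088 / 606825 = -11800.90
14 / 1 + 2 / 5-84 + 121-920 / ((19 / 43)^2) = -8412623 / 1805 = -4660.73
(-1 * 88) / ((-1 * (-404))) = -22 / 101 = -0.22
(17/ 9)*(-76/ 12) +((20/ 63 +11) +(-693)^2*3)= 272301061/ 189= 1440746.35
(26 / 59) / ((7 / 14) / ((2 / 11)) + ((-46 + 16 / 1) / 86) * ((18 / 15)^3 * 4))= 111800 / 85963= 1.30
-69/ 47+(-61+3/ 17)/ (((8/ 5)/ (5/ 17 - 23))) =23408653/ 27166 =861.69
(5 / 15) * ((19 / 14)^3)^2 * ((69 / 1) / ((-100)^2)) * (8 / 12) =1082055263 / 112943040000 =0.01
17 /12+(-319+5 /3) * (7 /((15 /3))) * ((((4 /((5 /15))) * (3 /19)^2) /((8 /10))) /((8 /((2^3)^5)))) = -2947934215 /4332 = -680501.90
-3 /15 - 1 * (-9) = 44 /5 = 8.80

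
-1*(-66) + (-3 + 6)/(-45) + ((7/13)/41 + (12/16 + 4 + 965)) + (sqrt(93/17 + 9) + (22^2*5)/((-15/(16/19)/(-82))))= sqrt(4182)/17 + 7398495167/607620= 12179.99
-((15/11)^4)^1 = -50625/14641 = -3.46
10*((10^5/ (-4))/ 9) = -250000/ 9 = -27777.78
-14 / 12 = -7 / 6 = -1.17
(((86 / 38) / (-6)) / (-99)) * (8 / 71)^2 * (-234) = -35776 / 3160707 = -0.01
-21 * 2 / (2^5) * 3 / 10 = -63 / 160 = -0.39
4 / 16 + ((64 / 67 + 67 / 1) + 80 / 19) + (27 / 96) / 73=215356201 / 2973728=72.42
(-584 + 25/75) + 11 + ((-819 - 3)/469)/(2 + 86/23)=-17735777/30954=-572.97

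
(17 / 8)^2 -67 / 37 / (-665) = 4.52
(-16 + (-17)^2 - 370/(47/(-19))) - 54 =17323/47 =368.57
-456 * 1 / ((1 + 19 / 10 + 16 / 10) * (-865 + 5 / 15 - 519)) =304 / 4151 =0.07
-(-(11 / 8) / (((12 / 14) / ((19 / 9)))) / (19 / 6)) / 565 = 77 / 40680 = 0.00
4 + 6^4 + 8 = 1308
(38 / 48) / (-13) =-19 / 312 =-0.06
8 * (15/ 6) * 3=60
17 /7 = 2.43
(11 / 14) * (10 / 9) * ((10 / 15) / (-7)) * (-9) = 110 / 147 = 0.75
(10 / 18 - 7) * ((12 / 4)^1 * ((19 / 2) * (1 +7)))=-1469.33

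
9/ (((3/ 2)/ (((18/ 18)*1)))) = 6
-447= -447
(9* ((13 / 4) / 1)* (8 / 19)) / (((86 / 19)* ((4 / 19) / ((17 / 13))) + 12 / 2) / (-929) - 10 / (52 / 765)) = -1825607628 / 21808442869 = -0.08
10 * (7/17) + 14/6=329/51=6.45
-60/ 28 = -15/ 7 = -2.14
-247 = -247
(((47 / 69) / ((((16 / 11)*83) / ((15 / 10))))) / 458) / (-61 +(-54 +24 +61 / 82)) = -21197 / 103533713952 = -0.00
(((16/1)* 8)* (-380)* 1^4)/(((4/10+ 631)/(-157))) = 38182400/3157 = 12094.52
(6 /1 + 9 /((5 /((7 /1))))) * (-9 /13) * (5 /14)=-837 /182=-4.60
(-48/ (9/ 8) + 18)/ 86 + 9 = 1124/ 129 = 8.71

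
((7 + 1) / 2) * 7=28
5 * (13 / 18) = 65 / 18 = 3.61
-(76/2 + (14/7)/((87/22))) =-3350/87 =-38.51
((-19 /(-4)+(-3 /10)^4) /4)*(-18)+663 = 12831771 /20000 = 641.59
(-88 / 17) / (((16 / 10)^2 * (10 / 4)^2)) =-11 / 34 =-0.32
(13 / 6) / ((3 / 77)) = 1001 / 18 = 55.61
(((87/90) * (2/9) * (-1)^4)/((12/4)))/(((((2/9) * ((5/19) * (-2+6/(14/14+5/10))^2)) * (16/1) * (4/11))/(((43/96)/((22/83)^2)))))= 163221077/486604800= 0.34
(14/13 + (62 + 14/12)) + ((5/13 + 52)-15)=7927/78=101.63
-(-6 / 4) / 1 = 3 / 2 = 1.50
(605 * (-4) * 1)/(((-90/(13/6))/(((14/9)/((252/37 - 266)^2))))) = 2153437/1596303450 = 0.00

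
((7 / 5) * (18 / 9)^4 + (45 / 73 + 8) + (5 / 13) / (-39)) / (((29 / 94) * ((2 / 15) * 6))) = 134841167 / 1073319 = 125.63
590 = 590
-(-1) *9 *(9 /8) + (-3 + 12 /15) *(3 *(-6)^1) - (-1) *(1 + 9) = 2389 /40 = 59.72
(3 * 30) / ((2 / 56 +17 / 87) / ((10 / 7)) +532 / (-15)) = -313200 / 122861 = -2.55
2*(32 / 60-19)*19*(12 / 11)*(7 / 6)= -147364 / 165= -893.12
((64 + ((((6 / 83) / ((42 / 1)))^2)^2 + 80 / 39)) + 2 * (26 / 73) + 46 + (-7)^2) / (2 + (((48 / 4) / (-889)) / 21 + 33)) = 6664637771866315316 / 1441968542620195863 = 4.62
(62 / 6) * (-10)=-310 / 3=-103.33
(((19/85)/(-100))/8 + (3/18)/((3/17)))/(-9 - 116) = -577829/76500000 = -0.01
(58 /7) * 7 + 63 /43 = 2557 /43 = 59.47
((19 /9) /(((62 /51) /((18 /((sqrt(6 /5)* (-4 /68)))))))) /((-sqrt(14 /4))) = 259.29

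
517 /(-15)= -517 /15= -34.47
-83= -83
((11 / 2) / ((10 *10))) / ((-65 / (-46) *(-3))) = -253 / 19500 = -0.01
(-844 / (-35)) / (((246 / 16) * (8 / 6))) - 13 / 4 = -2.07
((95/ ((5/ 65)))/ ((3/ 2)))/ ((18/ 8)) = 9880/ 27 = 365.93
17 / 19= 0.89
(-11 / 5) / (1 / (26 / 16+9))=-187 / 8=-23.38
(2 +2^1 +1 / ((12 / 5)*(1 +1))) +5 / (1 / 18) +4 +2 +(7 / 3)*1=102.54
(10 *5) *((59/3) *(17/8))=25075/12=2089.58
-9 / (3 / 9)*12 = -324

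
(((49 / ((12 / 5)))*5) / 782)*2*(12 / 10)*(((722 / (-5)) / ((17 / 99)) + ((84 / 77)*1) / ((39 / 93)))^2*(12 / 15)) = 10175406541094088 / 57767913775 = 176142.88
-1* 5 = -5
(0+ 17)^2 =289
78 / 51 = 26 / 17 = 1.53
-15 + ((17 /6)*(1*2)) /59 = -2638 /177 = -14.90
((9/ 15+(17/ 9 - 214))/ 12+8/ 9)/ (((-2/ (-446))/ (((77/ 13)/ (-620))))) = 35.66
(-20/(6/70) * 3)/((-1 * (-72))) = -175/18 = -9.72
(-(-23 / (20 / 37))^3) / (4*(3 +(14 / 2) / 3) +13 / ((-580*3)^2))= 4664737241019 / 1291776260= 3611.10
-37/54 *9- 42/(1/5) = -1297/6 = -216.17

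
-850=-850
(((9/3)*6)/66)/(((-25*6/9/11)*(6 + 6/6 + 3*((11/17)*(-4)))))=153/650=0.24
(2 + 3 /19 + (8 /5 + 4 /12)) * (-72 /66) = -424 /95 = -4.46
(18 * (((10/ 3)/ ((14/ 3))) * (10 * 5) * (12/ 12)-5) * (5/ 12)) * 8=12900/ 7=1842.86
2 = 2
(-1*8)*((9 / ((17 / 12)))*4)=-3456 / 17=-203.29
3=3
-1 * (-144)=144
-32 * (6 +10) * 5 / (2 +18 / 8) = -10240 / 17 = -602.35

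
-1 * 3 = -3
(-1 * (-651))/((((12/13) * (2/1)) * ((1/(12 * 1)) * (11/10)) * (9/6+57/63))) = 1599.67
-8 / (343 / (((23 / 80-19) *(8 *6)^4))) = 3973349376 / 1715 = 2316821.79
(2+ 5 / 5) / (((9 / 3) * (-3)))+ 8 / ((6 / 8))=31 / 3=10.33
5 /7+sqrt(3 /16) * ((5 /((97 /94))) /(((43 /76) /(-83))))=5 /7 - 741190 * sqrt(3) /4171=-307.07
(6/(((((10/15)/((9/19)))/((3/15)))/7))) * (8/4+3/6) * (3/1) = 1701/38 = 44.76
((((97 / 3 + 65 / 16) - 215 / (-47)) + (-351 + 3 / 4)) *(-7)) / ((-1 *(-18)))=4884145 / 40608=120.28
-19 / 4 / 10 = -19 / 40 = -0.48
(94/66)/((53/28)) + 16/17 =50356/29733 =1.69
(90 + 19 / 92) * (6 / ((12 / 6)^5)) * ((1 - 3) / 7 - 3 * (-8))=2066451 / 5152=401.10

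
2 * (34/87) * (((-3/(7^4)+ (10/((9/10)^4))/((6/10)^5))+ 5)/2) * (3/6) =13080608598982/333033348501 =39.28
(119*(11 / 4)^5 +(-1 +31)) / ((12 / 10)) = 95978945 / 6144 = 15621.57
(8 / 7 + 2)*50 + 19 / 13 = 14433 / 91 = 158.60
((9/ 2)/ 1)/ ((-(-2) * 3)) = 3/ 4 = 0.75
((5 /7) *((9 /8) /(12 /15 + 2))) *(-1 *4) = -225 /196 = -1.15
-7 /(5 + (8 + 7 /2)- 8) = -14 /17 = -0.82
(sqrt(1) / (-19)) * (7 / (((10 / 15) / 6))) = -63 / 19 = -3.32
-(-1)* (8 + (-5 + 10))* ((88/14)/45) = 1.82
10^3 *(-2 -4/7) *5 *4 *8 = -2880000/7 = -411428.57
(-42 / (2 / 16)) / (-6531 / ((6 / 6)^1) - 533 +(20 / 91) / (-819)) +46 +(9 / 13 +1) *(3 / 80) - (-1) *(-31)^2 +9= 69544136290027 / 68441473880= 1016.11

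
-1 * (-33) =33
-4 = -4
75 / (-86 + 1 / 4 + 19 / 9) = -2700 / 3011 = -0.90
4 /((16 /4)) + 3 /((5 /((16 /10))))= 49 /25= 1.96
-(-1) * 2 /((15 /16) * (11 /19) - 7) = -608 /1963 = -0.31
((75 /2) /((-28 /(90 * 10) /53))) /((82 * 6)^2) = -99375 /376544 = -0.26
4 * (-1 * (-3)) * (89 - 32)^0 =12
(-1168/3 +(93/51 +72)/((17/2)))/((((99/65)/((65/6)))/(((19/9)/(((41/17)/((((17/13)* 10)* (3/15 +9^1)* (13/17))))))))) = -110786885300/508113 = -218035.92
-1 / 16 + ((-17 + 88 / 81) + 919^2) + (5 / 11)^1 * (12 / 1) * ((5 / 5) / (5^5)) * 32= 7524896660789 / 8910000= 844545.08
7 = 7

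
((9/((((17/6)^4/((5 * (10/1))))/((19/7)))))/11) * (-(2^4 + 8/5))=-17729280/584647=-30.32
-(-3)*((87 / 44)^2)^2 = 45.86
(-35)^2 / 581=175 / 83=2.11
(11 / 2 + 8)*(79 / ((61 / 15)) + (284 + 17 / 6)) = 1008819 / 244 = 4134.50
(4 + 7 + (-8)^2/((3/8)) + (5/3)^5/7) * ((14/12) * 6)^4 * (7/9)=749448140/2187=342683.19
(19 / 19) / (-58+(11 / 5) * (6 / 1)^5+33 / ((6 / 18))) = 5 / 85741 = 0.00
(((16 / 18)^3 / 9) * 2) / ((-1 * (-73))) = 0.00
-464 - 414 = -878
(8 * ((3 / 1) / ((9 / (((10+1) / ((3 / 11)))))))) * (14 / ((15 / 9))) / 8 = 1694 / 15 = 112.93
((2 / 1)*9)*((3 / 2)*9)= 243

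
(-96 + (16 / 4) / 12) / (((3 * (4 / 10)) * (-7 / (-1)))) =-205 / 18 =-11.39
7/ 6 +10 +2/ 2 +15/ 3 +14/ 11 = 1217/ 66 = 18.44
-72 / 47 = -1.53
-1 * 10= -10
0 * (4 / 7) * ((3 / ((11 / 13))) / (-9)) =0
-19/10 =-1.90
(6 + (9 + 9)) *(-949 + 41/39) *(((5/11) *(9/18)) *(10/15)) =-1478800/429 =-3447.09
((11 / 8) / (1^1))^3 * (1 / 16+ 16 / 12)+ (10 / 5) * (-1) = 40025 / 24576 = 1.63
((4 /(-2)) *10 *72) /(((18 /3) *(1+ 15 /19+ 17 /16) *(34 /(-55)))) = 668800 /4913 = 136.13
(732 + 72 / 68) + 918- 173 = 25127 / 17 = 1478.06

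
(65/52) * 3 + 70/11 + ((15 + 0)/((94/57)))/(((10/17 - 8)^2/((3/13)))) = 80239135/7903896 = 10.15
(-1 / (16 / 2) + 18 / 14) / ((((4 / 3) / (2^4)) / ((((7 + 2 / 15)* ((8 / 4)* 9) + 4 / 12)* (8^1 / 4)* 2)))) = 50206 / 7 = 7172.29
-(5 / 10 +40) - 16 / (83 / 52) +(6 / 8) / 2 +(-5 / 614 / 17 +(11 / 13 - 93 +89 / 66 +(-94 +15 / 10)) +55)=-265302434377 / 1486663464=-178.45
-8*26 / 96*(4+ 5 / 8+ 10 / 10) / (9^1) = -65 / 48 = -1.35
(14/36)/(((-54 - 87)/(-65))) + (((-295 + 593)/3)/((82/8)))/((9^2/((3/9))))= 615733/2809566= 0.22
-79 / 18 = -4.39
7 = 7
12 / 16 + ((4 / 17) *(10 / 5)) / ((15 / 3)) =287 / 340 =0.84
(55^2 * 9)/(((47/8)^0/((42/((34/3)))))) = 1715175/17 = 100892.65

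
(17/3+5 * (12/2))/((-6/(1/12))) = -107/216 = -0.50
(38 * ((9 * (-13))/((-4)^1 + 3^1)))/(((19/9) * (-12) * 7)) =-351/14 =-25.07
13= 13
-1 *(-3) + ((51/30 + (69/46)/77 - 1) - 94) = -34758/385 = -90.28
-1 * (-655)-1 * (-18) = 673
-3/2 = -1.50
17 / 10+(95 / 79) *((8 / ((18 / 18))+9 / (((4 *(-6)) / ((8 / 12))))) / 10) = 8317 / 3160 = 2.63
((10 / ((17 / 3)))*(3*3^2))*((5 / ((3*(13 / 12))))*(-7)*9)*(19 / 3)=-6463800 / 221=-29247.96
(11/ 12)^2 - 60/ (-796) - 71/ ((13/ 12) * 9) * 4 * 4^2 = -173276045/ 372528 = -465.14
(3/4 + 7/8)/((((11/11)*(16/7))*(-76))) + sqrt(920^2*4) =17899429/9728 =1839.99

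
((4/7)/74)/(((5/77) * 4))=11/370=0.03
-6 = -6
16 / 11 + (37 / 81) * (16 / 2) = 4552 / 891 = 5.11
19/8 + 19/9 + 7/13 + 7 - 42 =-28057/936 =-29.98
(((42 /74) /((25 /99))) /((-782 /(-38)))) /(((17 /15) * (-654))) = -39501 /268073510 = -0.00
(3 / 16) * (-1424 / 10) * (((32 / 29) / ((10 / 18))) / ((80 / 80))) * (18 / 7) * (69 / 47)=-47752416 / 238525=-200.20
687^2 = 471969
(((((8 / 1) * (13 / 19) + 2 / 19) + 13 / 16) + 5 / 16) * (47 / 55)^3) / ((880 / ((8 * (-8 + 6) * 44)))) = -105795637 / 31611250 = -3.35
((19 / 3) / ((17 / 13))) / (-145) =-247 / 7395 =-0.03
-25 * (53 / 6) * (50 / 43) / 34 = -33125 / 4386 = -7.55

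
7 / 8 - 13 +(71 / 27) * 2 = -1483 / 216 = -6.87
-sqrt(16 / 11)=-1.21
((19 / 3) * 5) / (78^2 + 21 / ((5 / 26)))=475 / 92898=0.01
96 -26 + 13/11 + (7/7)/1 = 794/11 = 72.18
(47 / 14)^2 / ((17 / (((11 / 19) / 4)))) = 24299 / 253232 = 0.10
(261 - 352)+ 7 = -84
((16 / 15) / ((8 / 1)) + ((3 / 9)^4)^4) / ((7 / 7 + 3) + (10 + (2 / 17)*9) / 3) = 487862923 / 28123857720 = 0.02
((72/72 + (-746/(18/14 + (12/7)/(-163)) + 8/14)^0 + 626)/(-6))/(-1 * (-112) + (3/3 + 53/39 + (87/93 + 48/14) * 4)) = -442897/557776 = -0.79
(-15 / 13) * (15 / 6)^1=-75 / 26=-2.88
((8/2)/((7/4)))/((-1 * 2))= -8/7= -1.14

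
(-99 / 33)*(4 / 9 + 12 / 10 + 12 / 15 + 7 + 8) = -157 / 3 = -52.33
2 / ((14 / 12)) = 12 / 7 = 1.71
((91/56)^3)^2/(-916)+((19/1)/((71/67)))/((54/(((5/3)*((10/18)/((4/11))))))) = 10257841154569/12428573147136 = 0.83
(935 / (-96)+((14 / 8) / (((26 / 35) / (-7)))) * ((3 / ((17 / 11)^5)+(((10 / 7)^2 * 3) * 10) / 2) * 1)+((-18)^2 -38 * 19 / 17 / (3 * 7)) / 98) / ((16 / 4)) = -8055132847823 / 62337401728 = -129.22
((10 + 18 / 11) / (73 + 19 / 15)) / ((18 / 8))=1280 / 18381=0.07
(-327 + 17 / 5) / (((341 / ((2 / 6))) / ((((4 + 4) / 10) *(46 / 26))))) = -148856 / 332475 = -0.45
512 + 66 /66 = 513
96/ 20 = 24/ 5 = 4.80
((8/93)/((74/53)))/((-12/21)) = -371/3441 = -0.11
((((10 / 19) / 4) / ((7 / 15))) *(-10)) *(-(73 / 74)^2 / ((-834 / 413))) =-39301375 / 28924232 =-1.36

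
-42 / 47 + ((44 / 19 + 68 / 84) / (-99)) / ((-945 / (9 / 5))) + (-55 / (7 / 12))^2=176814267991 / 19891575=8888.90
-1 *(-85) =85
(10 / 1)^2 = 100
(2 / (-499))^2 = 0.00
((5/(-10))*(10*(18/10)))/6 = -3/2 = -1.50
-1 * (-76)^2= -5776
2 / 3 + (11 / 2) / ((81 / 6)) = 29 / 27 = 1.07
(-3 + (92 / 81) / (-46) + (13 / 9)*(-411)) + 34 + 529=-2729 / 81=-33.69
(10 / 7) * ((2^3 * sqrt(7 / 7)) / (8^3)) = 5 / 224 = 0.02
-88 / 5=-17.60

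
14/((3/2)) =28/3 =9.33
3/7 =0.43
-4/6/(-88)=1/132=0.01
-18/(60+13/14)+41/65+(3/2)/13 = 49981/110890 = 0.45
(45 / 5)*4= 36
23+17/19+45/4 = 2671/76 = 35.14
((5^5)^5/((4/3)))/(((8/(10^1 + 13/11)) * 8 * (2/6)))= 329911708831787109375/2816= 117156146602197126.91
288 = 288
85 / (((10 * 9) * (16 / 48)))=17 / 6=2.83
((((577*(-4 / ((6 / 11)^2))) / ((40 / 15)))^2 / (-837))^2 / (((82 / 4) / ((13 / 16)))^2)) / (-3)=-4015424259634930877449 / 75017886584537088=-53526.22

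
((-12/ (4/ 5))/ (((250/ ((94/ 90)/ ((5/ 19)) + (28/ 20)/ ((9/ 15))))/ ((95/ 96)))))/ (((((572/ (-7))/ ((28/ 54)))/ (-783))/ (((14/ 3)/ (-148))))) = 133996037/ 2285712000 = 0.06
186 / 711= 62 / 237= 0.26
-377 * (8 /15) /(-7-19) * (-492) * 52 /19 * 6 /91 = -456576 /665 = -686.58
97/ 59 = 1.64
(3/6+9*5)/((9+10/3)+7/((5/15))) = 1.36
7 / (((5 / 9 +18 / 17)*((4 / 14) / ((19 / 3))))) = 2499 / 26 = 96.12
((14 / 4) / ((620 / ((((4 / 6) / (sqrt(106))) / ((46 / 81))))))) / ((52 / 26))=189*sqrt(106) / 6046240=0.00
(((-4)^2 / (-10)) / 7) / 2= -0.11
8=8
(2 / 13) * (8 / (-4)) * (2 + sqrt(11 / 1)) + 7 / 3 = 67 / 39 - 4 * sqrt(11) / 13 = 0.70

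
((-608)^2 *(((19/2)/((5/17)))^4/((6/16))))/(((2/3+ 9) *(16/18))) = 2263287759552576/18125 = 124871048802.90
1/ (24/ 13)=13/ 24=0.54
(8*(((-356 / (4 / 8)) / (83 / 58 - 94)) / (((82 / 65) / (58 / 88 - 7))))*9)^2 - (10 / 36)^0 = 268812433490933231 / 34693905169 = 7748116.92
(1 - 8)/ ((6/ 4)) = -14/ 3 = -4.67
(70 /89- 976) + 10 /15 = -260204 /267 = -974.55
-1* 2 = -2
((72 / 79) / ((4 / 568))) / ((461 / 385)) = 3936240 / 36419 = 108.08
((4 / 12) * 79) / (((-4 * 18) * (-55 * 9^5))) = 79 / 701502120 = 0.00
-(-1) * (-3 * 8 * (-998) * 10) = 239520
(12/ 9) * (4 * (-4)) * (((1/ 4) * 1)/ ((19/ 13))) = -208/ 57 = -3.65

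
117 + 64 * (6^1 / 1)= 501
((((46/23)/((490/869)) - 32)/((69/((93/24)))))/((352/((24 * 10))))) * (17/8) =-3673717/1586816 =-2.32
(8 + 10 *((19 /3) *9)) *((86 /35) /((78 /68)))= 1690072 /1365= 1238.15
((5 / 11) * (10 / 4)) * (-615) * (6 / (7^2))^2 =-276750 / 26411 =-10.48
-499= -499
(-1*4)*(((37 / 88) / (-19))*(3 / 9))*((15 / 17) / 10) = 37 / 14212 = 0.00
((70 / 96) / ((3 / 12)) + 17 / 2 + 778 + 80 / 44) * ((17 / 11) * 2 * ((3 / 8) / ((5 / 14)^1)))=2567.92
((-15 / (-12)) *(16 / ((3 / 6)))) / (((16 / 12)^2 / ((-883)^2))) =35086005 / 2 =17543002.50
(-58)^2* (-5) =-16820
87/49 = 1.78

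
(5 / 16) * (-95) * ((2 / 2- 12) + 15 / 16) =76475 / 256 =298.73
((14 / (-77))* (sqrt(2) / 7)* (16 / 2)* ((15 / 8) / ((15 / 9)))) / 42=-3* sqrt(2) / 539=-0.01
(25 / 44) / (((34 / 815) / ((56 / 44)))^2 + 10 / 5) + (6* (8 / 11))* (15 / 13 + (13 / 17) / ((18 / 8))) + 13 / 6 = 5679967967675 / 633314580756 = 8.97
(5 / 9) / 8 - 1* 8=-571 / 72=-7.93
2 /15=0.13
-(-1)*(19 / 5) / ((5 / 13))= 247 / 25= 9.88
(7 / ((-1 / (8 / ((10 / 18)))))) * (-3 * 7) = 10584 / 5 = 2116.80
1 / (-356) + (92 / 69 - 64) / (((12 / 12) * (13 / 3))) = -66941 / 4628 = -14.46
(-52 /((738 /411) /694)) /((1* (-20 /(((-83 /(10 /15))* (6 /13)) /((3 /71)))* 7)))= -280147327 /1435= -195224.62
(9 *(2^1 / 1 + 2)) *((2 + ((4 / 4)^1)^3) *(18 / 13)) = 1944 / 13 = 149.54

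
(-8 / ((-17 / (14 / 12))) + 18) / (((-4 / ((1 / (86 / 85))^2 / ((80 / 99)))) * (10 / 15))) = -92565 / 11008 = -8.41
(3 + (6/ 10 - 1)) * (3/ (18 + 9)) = 13/ 45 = 0.29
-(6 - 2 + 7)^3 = -1331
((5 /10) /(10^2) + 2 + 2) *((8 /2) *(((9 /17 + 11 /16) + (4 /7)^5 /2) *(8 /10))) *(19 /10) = 86784536439 /2857190000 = 30.37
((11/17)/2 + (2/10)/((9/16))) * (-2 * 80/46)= -8312/3519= -2.36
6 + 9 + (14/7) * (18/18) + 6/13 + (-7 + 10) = 266/13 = 20.46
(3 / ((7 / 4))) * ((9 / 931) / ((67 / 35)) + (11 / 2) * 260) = 152913300 / 62377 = 2451.44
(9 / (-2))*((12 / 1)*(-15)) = 810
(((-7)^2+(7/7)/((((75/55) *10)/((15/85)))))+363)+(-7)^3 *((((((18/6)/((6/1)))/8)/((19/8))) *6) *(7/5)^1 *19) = -874299/850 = -1028.59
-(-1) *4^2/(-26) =-8/13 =-0.62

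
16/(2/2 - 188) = -16/187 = -0.09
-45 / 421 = -0.11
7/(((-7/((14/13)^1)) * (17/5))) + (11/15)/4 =-1769/13260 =-0.13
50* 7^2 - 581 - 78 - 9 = 1782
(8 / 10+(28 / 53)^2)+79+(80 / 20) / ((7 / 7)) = 1180891 / 14045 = 84.08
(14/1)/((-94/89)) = -623/47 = -13.26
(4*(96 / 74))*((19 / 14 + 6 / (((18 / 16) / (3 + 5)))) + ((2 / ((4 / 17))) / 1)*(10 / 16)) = 66308 / 259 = 256.02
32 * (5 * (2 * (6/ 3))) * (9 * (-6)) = -34560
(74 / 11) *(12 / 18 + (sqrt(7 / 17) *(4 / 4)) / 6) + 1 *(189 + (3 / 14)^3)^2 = 37 *sqrt(119) / 561 + 8877802899145 / 248474688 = 35729.92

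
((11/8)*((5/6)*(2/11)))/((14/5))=25/336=0.07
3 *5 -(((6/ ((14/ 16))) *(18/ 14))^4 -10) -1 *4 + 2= -34695926953/ 5764801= -6018.58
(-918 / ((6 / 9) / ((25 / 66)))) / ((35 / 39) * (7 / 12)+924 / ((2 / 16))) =-2685150 / 38056711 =-0.07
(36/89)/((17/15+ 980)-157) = 270/550109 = 0.00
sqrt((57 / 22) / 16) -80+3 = -77+sqrt(1254) / 88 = -76.60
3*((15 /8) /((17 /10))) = 225 /68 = 3.31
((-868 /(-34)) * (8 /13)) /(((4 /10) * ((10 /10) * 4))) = 2170 /221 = 9.82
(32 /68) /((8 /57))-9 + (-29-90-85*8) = -13679 /17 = -804.65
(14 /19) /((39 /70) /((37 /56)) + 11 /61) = 157990 /219469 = 0.72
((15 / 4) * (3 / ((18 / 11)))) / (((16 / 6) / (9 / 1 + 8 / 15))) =1573 / 64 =24.58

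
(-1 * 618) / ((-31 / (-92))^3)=-481229184 / 29791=-16153.51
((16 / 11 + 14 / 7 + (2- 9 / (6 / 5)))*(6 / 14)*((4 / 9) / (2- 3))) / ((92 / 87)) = 1305 / 3542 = 0.37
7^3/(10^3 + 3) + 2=2349/1003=2.34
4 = 4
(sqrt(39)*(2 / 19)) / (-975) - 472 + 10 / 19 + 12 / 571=-5114790 / 10849 - 2*sqrt(39) / 18525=-471.45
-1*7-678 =-685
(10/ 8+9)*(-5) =-205/ 4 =-51.25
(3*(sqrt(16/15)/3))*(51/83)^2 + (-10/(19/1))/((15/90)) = -60/19 + 3468*sqrt(15)/34445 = -2.77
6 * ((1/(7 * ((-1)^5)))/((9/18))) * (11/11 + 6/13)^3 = -82308/15379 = -5.35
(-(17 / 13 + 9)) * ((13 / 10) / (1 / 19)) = -1273 / 5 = -254.60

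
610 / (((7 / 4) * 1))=2440 / 7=348.57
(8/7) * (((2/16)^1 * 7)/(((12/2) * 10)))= 1/60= 0.02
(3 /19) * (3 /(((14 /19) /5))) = 45 /14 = 3.21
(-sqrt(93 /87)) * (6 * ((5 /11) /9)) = -10 * sqrt(899) /957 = -0.31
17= 17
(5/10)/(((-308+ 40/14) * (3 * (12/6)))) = -7/25632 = -0.00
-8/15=-0.53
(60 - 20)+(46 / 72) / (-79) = 39.99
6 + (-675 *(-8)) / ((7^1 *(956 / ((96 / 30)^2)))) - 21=-11271 / 1673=-6.74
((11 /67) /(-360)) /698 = -11 /16835760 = -0.00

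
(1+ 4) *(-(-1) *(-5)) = -25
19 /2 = 9.50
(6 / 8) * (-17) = -51 / 4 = -12.75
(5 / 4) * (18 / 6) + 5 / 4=5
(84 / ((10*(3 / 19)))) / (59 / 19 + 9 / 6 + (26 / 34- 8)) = -171836 / 8495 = -20.23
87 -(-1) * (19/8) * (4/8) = 88.19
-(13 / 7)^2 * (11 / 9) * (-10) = 18590 / 441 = 42.15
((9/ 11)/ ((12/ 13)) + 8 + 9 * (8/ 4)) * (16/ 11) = 4732/ 121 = 39.11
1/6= 0.17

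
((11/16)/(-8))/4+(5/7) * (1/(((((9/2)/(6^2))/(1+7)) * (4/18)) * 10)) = 73651/3584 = 20.55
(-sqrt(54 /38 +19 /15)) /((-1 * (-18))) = -sqrt(218310) /5130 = -0.09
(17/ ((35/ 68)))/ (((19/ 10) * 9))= 1.93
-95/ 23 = -4.13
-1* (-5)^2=-25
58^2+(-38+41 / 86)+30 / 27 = 2575553 / 774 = 3327.59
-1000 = -1000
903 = 903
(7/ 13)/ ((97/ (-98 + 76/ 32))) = -5355/ 10088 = -0.53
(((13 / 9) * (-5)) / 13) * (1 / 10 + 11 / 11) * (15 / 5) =-11 / 6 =-1.83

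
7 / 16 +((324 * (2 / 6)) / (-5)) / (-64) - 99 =-3929 / 40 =-98.22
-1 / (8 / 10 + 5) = -5 / 29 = -0.17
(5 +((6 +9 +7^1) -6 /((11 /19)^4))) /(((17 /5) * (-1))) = 1933095 /248897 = 7.77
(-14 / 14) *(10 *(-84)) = 840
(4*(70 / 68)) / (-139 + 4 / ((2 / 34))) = -70 / 1207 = -0.06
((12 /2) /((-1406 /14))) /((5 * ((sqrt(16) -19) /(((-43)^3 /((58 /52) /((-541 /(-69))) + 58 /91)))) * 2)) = -54798927638 /1349109725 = -40.62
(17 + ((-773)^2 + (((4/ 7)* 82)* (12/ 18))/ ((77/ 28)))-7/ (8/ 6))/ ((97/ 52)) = 7177795937/ 22407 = 320337.21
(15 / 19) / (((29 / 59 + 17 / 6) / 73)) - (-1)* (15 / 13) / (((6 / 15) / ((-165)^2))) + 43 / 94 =1073310682076 / 13663793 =78551.44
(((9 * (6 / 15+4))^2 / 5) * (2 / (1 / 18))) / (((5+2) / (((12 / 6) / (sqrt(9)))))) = 940896 / 875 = 1075.31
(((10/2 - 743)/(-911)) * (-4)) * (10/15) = -1968/911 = -2.16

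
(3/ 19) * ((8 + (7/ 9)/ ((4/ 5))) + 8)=611/ 228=2.68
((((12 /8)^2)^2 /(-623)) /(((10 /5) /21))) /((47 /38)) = -4617 /66928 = -0.07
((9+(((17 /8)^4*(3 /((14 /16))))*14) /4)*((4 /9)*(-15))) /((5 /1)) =-86593 /256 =-338.25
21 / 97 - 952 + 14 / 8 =-950.03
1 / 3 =0.33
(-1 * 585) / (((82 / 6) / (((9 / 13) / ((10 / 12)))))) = -1458 / 41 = -35.56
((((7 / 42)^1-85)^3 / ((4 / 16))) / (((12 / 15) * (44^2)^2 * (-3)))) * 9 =659361145 / 269862912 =2.44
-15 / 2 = -7.50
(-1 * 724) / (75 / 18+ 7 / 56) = -17376 / 103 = -168.70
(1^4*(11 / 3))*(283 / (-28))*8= -6226 / 21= -296.48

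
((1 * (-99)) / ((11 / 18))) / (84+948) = -27 / 172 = -0.16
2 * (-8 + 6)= -4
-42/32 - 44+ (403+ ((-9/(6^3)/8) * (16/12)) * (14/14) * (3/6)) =103013/288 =357.68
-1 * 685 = -685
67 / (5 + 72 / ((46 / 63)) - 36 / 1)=0.99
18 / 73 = 0.25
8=8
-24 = -24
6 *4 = 24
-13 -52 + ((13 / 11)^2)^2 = -923104 / 14641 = -63.05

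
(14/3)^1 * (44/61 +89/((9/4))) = 187.96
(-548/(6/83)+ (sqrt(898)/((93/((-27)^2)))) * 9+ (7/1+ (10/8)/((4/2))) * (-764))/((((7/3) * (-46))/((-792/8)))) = -1137609/92+ 649539 * sqrt(898)/9982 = -10415.35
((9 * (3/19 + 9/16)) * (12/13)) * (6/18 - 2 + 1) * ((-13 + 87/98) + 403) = -75503097/48412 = -1559.59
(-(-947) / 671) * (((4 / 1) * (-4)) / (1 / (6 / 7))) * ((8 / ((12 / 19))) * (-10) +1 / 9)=34516256 / 14091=2449.52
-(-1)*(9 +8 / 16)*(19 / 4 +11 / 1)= 1197 / 8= 149.62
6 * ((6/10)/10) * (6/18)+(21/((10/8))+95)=2798/25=111.92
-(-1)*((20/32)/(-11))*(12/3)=-5/22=-0.23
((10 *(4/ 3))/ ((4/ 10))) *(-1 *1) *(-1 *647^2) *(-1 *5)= -209304500/ 3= -69768166.67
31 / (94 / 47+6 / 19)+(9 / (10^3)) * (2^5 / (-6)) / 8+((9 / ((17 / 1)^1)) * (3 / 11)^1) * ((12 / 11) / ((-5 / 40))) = 3116426 / 257125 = 12.12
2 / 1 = 2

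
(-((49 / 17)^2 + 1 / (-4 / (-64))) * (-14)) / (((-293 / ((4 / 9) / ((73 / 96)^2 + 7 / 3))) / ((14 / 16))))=-352486400 / 2272137941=-0.16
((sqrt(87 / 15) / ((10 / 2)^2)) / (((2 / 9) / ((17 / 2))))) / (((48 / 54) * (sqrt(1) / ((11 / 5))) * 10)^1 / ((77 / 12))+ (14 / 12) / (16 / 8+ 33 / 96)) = 1166319 * sqrt(145) / 4297280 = 3.27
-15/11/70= -3/154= -0.02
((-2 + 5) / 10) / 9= 1 / 30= 0.03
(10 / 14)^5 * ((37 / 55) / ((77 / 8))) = 185000 / 14235529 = 0.01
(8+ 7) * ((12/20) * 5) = 45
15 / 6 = 5 / 2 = 2.50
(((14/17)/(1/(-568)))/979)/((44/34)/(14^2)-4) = 779296/6513287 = 0.12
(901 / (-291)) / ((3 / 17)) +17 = -0.55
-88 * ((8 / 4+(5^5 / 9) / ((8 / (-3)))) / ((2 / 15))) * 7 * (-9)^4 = 7772455845 / 2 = 3886227922.50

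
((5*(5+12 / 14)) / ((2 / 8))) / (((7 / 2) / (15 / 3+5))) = 16400 / 49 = 334.69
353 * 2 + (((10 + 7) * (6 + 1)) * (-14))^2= 2776262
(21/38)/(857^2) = 21/27909062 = 0.00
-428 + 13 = -415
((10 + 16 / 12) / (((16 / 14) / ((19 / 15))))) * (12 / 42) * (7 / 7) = 323 / 90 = 3.59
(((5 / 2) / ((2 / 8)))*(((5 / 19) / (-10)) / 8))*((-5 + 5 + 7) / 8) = -35 / 1216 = -0.03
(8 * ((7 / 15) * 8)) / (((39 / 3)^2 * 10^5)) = 14 / 7921875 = 0.00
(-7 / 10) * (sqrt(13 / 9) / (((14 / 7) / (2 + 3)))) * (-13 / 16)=91 * sqrt(13) / 192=1.71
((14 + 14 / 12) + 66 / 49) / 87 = 4855 / 25578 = 0.19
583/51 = 11.43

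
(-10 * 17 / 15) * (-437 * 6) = 29716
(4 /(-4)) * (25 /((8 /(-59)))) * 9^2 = 119475 /8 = 14934.38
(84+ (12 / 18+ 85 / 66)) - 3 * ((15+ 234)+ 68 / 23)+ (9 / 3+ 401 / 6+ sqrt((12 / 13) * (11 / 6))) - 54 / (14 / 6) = -621.92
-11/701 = -0.02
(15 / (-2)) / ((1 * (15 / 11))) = -11 / 2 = -5.50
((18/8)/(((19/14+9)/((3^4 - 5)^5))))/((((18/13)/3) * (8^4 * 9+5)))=24721372416/763715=32369.89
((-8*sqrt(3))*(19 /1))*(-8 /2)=608*sqrt(3)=1053.09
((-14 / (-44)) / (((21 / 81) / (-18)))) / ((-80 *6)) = 81 / 1760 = 0.05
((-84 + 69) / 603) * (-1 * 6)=10 / 67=0.15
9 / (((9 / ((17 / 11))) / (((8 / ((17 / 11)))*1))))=8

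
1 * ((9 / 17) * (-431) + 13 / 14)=-54085 / 238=-227.25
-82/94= -41/47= -0.87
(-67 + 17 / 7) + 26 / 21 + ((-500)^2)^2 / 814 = 93749922670 / 1221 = 76781263.45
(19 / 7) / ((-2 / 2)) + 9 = 44 / 7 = 6.29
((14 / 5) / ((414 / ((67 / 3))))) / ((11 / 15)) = 469 / 2277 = 0.21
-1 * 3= -3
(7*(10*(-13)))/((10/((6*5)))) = -2730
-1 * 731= -731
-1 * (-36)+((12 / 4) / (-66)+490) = 11571 / 22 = 525.95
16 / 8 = 2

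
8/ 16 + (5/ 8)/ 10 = 9/ 16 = 0.56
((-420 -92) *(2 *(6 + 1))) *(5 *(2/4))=-17920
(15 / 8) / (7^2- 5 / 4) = 15 / 382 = 0.04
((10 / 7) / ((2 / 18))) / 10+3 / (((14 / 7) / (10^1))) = 114 / 7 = 16.29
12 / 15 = 4 / 5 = 0.80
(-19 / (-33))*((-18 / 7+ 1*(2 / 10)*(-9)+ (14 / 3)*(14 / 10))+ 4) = 3.55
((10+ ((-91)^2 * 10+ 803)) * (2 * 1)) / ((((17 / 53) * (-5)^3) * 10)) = -260707 / 625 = -417.13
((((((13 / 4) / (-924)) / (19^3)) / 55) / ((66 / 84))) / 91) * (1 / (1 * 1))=-1 / 7668636360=-0.00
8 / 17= 0.47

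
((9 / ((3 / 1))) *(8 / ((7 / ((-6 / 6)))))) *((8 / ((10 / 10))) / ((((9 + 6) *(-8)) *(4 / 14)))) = 4 / 5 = 0.80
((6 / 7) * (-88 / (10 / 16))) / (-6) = 704 / 35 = 20.11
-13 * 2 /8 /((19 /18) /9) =-1053 /38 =-27.71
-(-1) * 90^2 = 8100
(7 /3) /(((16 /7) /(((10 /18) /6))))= 245 /2592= 0.09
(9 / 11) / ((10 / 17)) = 153 / 110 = 1.39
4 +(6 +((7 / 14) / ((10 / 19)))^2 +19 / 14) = 34327 / 2800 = 12.26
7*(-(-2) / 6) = 7 / 3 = 2.33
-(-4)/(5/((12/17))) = 48/85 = 0.56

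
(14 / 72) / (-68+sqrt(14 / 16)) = -952 / 332865 - 7*sqrt(14) / 665730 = -0.00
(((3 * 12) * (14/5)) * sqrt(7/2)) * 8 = 2016 * sqrt(14)/5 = 1508.64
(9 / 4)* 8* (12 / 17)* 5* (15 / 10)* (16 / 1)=25920 / 17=1524.71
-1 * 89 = -89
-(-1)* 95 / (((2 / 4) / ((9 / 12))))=285 / 2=142.50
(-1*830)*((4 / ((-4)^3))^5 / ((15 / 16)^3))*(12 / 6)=83 / 43200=0.00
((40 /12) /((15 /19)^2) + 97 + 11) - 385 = -36673 /135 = -271.65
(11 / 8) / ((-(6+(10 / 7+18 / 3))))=-0.10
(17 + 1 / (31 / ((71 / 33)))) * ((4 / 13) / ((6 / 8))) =279392 / 39897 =7.00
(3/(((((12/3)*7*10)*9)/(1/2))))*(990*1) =33/56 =0.59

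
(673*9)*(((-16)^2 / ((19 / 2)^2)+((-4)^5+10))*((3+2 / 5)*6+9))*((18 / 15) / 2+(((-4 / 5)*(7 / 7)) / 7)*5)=-9286144182 / 1805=-5144678.22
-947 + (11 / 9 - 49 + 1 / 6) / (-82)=-1396915 / 1476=-946.42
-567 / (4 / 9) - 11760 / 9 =-30989 / 12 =-2582.42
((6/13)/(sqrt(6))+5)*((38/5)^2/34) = 722*sqrt(6)/5525+722/85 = 8.81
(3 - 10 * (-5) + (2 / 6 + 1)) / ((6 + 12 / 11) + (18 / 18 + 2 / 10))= 8965 / 1368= 6.55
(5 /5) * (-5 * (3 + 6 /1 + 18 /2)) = -90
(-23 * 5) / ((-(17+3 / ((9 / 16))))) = 345 / 67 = 5.15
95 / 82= 1.16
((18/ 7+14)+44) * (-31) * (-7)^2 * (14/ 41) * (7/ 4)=-2254196/ 41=-54980.39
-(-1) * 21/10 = 21/10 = 2.10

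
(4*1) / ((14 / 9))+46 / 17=5.28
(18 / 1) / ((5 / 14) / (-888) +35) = 223776 / 435115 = 0.51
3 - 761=-758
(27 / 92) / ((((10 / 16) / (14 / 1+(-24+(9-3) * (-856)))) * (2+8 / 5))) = -15438 / 23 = -671.22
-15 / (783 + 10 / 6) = -45 / 2354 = -0.02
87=87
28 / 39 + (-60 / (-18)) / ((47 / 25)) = 1522 / 611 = 2.49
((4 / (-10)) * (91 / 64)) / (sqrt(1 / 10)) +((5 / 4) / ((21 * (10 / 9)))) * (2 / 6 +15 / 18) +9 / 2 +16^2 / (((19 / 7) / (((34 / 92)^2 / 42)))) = 2349137 / 482448-91 * sqrt(10) / 160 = 3.07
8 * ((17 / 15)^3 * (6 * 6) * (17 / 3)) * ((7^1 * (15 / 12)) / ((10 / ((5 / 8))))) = 584647 / 450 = 1299.22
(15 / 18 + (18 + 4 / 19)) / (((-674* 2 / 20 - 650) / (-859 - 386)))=4504825 / 136306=33.05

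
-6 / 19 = -0.32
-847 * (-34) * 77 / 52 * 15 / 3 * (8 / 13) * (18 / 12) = 33261690 / 169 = 196814.73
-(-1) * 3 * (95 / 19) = 15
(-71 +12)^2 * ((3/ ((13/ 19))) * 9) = 137365.62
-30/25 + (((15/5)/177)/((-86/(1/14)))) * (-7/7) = -426211/355180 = -1.20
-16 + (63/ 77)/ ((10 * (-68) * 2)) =-239369/ 14960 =-16.00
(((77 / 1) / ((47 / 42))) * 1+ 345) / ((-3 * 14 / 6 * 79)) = -19449 / 25991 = -0.75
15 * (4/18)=3.33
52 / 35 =1.49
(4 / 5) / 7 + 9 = 319 / 35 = 9.11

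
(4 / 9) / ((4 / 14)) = 1.56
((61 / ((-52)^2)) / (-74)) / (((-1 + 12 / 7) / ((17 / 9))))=-7259 / 9004320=-0.00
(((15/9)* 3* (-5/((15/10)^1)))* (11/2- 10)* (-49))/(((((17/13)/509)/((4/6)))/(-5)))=81058250/17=4768132.35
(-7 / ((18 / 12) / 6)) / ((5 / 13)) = -364 / 5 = -72.80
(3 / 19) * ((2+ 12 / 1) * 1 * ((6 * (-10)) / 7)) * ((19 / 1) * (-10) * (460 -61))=1436400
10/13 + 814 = 10592/13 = 814.77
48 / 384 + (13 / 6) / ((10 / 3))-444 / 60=-6.62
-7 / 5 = -1.40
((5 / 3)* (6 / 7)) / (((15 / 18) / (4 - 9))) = -60 / 7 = -8.57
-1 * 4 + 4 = 0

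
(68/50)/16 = 17/200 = 0.08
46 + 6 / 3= 48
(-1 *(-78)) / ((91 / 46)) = 276 / 7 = 39.43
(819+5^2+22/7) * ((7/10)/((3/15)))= 2965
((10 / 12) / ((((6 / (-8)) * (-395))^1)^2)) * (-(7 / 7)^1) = -8 / 842535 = -0.00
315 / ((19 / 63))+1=19864 / 19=1045.47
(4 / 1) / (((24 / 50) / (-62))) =-1550 / 3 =-516.67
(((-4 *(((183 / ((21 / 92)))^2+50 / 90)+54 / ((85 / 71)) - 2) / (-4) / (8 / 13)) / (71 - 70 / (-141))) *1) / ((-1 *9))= -14722022276299 / 9069270840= -1623.29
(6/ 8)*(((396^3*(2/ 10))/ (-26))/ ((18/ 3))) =-3881196/ 65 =-59710.71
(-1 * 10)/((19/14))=-7.37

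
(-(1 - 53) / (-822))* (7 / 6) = -91 / 1233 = -0.07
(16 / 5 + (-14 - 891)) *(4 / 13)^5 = -4617216 / 1856465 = -2.49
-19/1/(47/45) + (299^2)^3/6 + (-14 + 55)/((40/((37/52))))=34926762190694943577/293280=119090160224682.70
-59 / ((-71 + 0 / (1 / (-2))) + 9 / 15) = 295 / 352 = 0.84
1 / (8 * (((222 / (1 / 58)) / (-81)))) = -27 / 34336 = -0.00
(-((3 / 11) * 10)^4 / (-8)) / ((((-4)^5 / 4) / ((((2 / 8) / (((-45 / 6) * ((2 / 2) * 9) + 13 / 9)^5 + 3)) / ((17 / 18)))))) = 5380840125 / 946343746715994450824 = 0.00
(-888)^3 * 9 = -6302043648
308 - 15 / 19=307.21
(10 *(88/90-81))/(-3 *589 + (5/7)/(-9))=25207/55663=0.45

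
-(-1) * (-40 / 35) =-8 / 7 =-1.14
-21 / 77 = -3 / 11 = -0.27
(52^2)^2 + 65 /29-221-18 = 212029998 /29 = 7311379.24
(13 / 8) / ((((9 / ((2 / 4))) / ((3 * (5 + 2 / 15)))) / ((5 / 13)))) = 77 / 144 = 0.53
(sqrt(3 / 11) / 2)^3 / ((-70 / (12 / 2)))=-9* sqrt(33) / 33880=-0.00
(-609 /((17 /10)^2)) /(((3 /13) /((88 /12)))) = -5805800 /867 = -6696.42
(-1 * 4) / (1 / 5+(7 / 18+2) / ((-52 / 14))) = 9360 / 1037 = 9.03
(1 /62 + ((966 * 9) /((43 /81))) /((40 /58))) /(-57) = -8330116 /19995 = -416.61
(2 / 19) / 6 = 1 / 57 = 0.02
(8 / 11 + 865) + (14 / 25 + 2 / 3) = 715237 / 825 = 866.95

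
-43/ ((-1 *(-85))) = -43/ 85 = -0.51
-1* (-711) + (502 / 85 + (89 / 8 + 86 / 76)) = 9420779 / 12920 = 729.16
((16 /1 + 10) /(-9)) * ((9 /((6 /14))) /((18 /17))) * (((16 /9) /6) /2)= -6188 /729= -8.49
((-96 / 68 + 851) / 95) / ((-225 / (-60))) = 57772 / 24225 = 2.38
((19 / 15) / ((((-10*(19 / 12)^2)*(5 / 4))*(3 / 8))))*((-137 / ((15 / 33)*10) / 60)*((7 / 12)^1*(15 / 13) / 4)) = 21098 / 2315625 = 0.01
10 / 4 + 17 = 19.50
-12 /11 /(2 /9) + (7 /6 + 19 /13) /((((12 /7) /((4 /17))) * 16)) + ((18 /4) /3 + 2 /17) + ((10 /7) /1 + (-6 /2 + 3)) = -9019249 /4900896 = -1.84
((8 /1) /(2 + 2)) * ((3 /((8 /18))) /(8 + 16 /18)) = 243 /160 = 1.52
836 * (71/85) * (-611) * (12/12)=-36266516/85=-426664.89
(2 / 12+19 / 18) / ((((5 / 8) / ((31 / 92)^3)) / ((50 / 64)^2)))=0.05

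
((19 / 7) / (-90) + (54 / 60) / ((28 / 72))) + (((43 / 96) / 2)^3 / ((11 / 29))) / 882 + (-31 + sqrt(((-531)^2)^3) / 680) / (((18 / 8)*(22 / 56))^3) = 675391519568032162321 / 2118802648596480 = 318760.94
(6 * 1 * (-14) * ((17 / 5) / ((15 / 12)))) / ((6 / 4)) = -3808 / 25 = -152.32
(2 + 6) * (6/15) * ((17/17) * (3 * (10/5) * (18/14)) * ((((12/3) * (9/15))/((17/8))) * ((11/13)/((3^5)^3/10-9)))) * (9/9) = 202752/12332011055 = 0.00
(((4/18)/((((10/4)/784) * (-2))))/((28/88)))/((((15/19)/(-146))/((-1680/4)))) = -382767616/45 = -8505947.02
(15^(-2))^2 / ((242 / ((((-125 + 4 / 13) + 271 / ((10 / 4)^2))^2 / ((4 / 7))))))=0.00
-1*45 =-45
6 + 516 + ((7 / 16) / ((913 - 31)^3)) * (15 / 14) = 3820366093829 / 7318708992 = 522.00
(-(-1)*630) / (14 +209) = 630 / 223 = 2.83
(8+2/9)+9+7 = 218/9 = 24.22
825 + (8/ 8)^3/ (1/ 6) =831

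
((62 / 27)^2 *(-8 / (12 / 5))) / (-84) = 9610 / 45927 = 0.21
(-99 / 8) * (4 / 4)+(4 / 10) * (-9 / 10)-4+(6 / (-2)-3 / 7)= -28229 / 1400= -20.16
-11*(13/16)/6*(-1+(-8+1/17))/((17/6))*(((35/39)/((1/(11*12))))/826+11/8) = 1947253/272816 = 7.14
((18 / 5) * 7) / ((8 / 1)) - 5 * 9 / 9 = -37 / 20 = -1.85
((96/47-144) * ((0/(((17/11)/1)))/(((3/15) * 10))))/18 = 0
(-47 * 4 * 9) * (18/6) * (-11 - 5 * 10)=309636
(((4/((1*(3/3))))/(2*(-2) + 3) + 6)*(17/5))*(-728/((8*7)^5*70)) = -0.00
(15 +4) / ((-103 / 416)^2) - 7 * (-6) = 3733642 / 10609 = 351.93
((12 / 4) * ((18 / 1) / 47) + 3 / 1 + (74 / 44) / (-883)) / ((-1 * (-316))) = 3786331 / 288514952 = 0.01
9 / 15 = 3 / 5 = 0.60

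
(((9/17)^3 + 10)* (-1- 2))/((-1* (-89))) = -149577/437257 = -0.34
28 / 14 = 2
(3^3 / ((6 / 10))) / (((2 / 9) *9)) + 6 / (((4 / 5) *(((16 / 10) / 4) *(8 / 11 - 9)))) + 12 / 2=9549 / 364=26.23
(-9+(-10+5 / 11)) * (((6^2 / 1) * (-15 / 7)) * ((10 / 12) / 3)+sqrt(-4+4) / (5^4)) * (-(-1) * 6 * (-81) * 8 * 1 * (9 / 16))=-66922200 / 77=-869119.48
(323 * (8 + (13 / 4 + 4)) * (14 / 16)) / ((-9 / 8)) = -137921 / 36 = -3831.14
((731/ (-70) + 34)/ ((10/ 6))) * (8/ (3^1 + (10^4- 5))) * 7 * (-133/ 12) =-219317/ 249950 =-0.88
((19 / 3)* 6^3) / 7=1368 / 7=195.43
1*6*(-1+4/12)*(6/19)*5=-120/19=-6.32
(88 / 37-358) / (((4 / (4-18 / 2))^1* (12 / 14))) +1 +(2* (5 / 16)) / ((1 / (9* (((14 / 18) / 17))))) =2615997 / 5032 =519.87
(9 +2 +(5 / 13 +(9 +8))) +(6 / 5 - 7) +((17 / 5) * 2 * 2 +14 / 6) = 7511 / 195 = 38.52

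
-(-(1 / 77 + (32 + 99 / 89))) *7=227008 / 979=231.88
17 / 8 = 2.12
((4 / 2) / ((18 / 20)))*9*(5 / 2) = 50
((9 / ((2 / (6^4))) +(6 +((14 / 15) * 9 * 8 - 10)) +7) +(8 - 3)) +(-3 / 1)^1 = 29521 / 5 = 5904.20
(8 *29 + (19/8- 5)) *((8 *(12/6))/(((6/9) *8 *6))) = 1835/16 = 114.69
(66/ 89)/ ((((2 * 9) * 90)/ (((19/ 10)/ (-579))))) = -0.00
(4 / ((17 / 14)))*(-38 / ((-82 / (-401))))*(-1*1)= 426664 / 697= 612.14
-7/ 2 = -3.50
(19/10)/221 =19/2210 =0.01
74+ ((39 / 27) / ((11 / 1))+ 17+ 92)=18130 / 99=183.13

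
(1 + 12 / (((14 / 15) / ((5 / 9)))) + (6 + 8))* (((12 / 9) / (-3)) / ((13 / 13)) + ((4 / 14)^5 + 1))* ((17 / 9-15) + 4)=-1071745330 / 9529569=-112.47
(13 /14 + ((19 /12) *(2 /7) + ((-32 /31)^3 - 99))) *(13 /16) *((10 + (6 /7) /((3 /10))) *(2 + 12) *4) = -57750.60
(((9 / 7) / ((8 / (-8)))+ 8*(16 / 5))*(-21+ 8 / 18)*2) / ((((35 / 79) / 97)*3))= -482569762 / 6615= -72950.83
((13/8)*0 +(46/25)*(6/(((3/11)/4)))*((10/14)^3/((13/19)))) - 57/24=2991759/35672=83.87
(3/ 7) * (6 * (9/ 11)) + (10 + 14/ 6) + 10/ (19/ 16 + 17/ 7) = 107293/ 6237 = 17.20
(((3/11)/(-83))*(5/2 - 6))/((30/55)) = 7/332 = 0.02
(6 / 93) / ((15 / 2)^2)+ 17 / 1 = 118583 / 6975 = 17.00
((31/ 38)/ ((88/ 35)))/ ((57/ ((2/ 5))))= 217/ 95304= 0.00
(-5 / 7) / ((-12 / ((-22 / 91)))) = -55 / 3822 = -0.01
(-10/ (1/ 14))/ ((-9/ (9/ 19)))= 140/ 19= 7.37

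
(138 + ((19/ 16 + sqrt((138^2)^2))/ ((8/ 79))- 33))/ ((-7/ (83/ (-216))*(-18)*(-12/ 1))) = 1999184231/ 41803776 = 47.82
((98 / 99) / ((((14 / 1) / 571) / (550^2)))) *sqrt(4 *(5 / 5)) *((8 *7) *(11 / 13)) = 135418360000 / 117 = 1157421880.34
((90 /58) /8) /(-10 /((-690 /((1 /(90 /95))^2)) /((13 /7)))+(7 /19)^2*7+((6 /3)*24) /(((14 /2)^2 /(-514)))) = -4448871945 /11526234106442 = -0.00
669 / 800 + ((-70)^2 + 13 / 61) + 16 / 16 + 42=241269609 / 48800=4944.05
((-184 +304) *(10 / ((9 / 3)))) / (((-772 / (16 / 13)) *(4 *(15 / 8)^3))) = -0.02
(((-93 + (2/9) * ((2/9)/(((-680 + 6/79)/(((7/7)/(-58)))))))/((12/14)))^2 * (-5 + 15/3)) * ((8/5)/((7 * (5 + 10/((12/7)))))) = 0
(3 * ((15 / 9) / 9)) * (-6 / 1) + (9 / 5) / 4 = -2.88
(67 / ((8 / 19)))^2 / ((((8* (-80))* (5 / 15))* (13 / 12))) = -14584761 / 133120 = -109.56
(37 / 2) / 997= 37 / 1994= 0.02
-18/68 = -9/34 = -0.26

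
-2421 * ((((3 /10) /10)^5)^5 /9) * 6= -0.00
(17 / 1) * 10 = 170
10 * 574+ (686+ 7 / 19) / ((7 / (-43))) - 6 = 28837 / 19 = 1517.74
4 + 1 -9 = -4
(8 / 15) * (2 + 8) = 16 / 3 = 5.33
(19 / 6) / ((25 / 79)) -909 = -134849 / 150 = -898.99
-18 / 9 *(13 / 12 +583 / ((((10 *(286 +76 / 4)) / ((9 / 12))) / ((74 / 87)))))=-319819 / 132675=-2.41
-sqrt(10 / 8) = -sqrt(5) / 2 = -1.12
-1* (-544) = 544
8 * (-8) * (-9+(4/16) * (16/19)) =10688/19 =562.53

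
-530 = -530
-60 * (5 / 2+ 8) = -630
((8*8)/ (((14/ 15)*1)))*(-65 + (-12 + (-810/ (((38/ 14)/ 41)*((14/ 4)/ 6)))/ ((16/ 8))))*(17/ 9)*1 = -545966560/ 399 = -1368337.24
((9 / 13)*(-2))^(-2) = 169 / 324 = 0.52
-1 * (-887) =887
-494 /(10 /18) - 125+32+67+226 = -3446 /5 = -689.20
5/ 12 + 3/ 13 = 101/ 156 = 0.65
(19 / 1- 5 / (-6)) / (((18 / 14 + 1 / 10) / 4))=16660 / 291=57.25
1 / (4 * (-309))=-1 / 1236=-0.00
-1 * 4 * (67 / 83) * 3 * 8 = -6432 / 83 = -77.49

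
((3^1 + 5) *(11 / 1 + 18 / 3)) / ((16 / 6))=51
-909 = -909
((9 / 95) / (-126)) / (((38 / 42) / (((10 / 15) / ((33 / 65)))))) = -13 / 11913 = -0.00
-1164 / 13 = -89.54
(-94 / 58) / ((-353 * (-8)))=-47 / 81896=-0.00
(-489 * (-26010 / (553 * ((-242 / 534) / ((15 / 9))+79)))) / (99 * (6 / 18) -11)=943317675 / 71037274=13.28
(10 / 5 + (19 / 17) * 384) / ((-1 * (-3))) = 7330 / 51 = 143.73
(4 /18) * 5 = 10 /9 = 1.11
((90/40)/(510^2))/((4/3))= 3/462400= 0.00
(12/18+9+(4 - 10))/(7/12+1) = 44/19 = 2.32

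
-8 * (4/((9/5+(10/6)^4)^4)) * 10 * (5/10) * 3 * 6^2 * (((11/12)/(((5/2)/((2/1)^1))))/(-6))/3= 1183784827500/13788812262241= 0.09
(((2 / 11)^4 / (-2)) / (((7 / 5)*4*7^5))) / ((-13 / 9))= 0.00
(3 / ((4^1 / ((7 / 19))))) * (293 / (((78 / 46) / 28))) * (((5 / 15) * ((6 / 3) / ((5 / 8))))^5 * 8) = 2770010636288 / 187565625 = 14768.22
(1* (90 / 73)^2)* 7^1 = 56700 / 5329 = 10.64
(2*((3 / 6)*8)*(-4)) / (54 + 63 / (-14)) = -64 / 99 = -0.65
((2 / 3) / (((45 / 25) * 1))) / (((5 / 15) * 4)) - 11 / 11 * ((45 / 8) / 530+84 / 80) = -29873 / 38160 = -0.78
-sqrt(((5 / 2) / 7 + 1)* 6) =-sqrt(399) / 7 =-2.85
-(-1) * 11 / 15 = 11 / 15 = 0.73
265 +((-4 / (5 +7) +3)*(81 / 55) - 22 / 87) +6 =1314317 / 4785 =274.67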